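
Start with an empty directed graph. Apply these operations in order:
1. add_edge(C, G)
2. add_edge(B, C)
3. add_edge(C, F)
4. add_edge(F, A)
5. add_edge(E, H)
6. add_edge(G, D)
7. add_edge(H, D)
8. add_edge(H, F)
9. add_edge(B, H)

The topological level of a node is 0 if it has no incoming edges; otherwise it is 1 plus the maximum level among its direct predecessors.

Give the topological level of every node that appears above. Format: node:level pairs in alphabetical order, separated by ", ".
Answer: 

Op 1: add_edge(C, G). Edges now: 1
Op 2: add_edge(B, C). Edges now: 2
Op 3: add_edge(C, F). Edges now: 3
Op 4: add_edge(F, A). Edges now: 4
Op 5: add_edge(E, H). Edges now: 5
Op 6: add_edge(G, D). Edges now: 6
Op 7: add_edge(H, D). Edges now: 7
Op 8: add_edge(H, F). Edges now: 8
Op 9: add_edge(B, H). Edges now: 9
Compute levels (Kahn BFS):
  sources (in-degree 0): B, E
  process B: level=0
    B->C: in-degree(C)=0, level(C)=1, enqueue
    B->H: in-degree(H)=1, level(H)>=1
  process E: level=0
    E->H: in-degree(H)=0, level(H)=1, enqueue
  process C: level=1
    C->F: in-degree(F)=1, level(F)>=2
    C->G: in-degree(G)=0, level(G)=2, enqueue
  process H: level=1
    H->D: in-degree(D)=1, level(D)>=2
    H->F: in-degree(F)=0, level(F)=2, enqueue
  process G: level=2
    G->D: in-degree(D)=0, level(D)=3, enqueue
  process F: level=2
    F->A: in-degree(A)=0, level(A)=3, enqueue
  process D: level=3
  process A: level=3
All levels: A:3, B:0, C:1, D:3, E:0, F:2, G:2, H:1

Answer: A:3, B:0, C:1, D:3, E:0, F:2, G:2, H:1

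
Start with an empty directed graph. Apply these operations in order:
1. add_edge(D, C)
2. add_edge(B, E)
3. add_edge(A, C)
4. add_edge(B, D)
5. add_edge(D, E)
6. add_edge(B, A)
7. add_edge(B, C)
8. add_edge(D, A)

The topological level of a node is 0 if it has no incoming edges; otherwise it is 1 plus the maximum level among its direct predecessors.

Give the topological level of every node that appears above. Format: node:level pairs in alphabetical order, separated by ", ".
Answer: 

Answer: A:2, B:0, C:3, D:1, E:2

Derivation:
Op 1: add_edge(D, C). Edges now: 1
Op 2: add_edge(B, E). Edges now: 2
Op 3: add_edge(A, C). Edges now: 3
Op 4: add_edge(B, D). Edges now: 4
Op 5: add_edge(D, E). Edges now: 5
Op 6: add_edge(B, A). Edges now: 6
Op 7: add_edge(B, C). Edges now: 7
Op 8: add_edge(D, A). Edges now: 8
Compute levels (Kahn BFS):
  sources (in-degree 0): B
  process B: level=0
    B->A: in-degree(A)=1, level(A)>=1
    B->C: in-degree(C)=2, level(C)>=1
    B->D: in-degree(D)=0, level(D)=1, enqueue
    B->E: in-degree(E)=1, level(E)>=1
  process D: level=1
    D->A: in-degree(A)=0, level(A)=2, enqueue
    D->C: in-degree(C)=1, level(C)>=2
    D->E: in-degree(E)=0, level(E)=2, enqueue
  process A: level=2
    A->C: in-degree(C)=0, level(C)=3, enqueue
  process E: level=2
  process C: level=3
All levels: A:2, B:0, C:3, D:1, E:2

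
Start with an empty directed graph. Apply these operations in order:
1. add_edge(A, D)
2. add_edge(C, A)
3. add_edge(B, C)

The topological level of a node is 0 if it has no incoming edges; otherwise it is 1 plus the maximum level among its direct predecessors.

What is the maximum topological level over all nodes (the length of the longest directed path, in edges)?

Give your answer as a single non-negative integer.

Op 1: add_edge(A, D). Edges now: 1
Op 2: add_edge(C, A). Edges now: 2
Op 3: add_edge(B, C). Edges now: 3
Compute levels (Kahn BFS):
  sources (in-degree 0): B
  process B: level=0
    B->C: in-degree(C)=0, level(C)=1, enqueue
  process C: level=1
    C->A: in-degree(A)=0, level(A)=2, enqueue
  process A: level=2
    A->D: in-degree(D)=0, level(D)=3, enqueue
  process D: level=3
All levels: A:2, B:0, C:1, D:3
max level = 3

Answer: 3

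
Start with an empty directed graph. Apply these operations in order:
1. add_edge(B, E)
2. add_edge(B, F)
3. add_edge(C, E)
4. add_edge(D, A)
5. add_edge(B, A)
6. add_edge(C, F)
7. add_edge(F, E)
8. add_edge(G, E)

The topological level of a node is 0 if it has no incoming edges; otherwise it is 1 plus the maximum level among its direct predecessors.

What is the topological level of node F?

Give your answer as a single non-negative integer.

Op 1: add_edge(B, E). Edges now: 1
Op 2: add_edge(B, F). Edges now: 2
Op 3: add_edge(C, E). Edges now: 3
Op 4: add_edge(D, A). Edges now: 4
Op 5: add_edge(B, A). Edges now: 5
Op 6: add_edge(C, F). Edges now: 6
Op 7: add_edge(F, E). Edges now: 7
Op 8: add_edge(G, E). Edges now: 8
Compute levels (Kahn BFS):
  sources (in-degree 0): B, C, D, G
  process B: level=0
    B->A: in-degree(A)=1, level(A)>=1
    B->E: in-degree(E)=3, level(E)>=1
    B->F: in-degree(F)=1, level(F)>=1
  process C: level=0
    C->E: in-degree(E)=2, level(E)>=1
    C->F: in-degree(F)=0, level(F)=1, enqueue
  process D: level=0
    D->A: in-degree(A)=0, level(A)=1, enqueue
  process G: level=0
    G->E: in-degree(E)=1, level(E)>=1
  process F: level=1
    F->E: in-degree(E)=0, level(E)=2, enqueue
  process A: level=1
  process E: level=2
All levels: A:1, B:0, C:0, D:0, E:2, F:1, G:0
level(F) = 1

Answer: 1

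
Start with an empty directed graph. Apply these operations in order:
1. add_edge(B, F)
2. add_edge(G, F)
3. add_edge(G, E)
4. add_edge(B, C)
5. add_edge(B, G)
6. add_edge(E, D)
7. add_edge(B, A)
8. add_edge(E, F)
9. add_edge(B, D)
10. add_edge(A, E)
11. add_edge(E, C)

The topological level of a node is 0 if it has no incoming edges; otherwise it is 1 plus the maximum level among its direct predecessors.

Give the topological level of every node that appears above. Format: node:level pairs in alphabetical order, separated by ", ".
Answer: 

Op 1: add_edge(B, F). Edges now: 1
Op 2: add_edge(G, F). Edges now: 2
Op 3: add_edge(G, E). Edges now: 3
Op 4: add_edge(B, C). Edges now: 4
Op 5: add_edge(B, G). Edges now: 5
Op 6: add_edge(E, D). Edges now: 6
Op 7: add_edge(B, A). Edges now: 7
Op 8: add_edge(E, F). Edges now: 8
Op 9: add_edge(B, D). Edges now: 9
Op 10: add_edge(A, E). Edges now: 10
Op 11: add_edge(E, C). Edges now: 11
Compute levels (Kahn BFS):
  sources (in-degree 0): B
  process B: level=0
    B->A: in-degree(A)=0, level(A)=1, enqueue
    B->C: in-degree(C)=1, level(C)>=1
    B->D: in-degree(D)=1, level(D)>=1
    B->F: in-degree(F)=2, level(F)>=1
    B->G: in-degree(G)=0, level(G)=1, enqueue
  process A: level=1
    A->E: in-degree(E)=1, level(E)>=2
  process G: level=1
    G->E: in-degree(E)=0, level(E)=2, enqueue
    G->F: in-degree(F)=1, level(F)>=2
  process E: level=2
    E->C: in-degree(C)=0, level(C)=3, enqueue
    E->D: in-degree(D)=0, level(D)=3, enqueue
    E->F: in-degree(F)=0, level(F)=3, enqueue
  process C: level=3
  process D: level=3
  process F: level=3
All levels: A:1, B:0, C:3, D:3, E:2, F:3, G:1

Answer: A:1, B:0, C:3, D:3, E:2, F:3, G:1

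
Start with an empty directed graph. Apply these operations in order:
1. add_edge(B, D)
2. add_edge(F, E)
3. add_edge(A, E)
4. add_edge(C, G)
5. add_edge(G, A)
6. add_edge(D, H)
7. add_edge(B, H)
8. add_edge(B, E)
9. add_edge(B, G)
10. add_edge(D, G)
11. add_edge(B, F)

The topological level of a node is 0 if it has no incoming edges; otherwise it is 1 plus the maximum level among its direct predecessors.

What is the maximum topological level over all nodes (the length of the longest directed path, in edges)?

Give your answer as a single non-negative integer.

Answer: 4

Derivation:
Op 1: add_edge(B, D). Edges now: 1
Op 2: add_edge(F, E). Edges now: 2
Op 3: add_edge(A, E). Edges now: 3
Op 4: add_edge(C, G). Edges now: 4
Op 5: add_edge(G, A). Edges now: 5
Op 6: add_edge(D, H). Edges now: 6
Op 7: add_edge(B, H). Edges now: 7
Op 8: add_edge(B, E). Edges now: 8
Op 9: add_edge(B, G). Edges now: 9
Op 10: add_edge(D, G). Edges now: 10
Op 11: add_edge(B, F). Edges now: 11
Compute levels (Kahn BFS):
  sources (in-degree 0): B, C
  process B: level=0
    B->D: in-degree(D)=0, level(D)=1, enqueue
    B->E: in-degree(E)=2, level(E)>=1
    B->F: in-degree(F)=0, level(F)=1, enqueue
    B->G: in-degree(G)=2, level(G)>=1
    B->H: in-degree(H)=1, level(H)>=1
  process C: level=0
    C->G: in-degree(G)=1, level(G)>=1
  process D: level=1
    D->G: in-degree(G)=0, level(G)=2, enqueue
    D->H: in-degree(H)=0, level(H)=2, enqueue
  process F: level=1
    F->E: in-degree(E)=1, level(E)>=2
  process G: level=2
    G->A: in-degree(A)=0, level(A)=3, enqueue
  process H: level=2
  process A: level=3
    A->E: in-degree(E)=0, level(E)=4, enqueue
  process E: level=4
All levels: A:3, B:0, C:0, D:1, E:4, F:1, G:2, H:2
max level = 4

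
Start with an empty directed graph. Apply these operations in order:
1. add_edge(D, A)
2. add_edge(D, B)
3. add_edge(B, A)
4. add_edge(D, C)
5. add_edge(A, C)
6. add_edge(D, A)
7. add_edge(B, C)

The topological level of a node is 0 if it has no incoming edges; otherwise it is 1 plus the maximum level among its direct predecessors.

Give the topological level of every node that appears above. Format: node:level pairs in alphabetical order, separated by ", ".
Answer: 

Answer: A:2, B:1, C:3, D:0

Derivation:
Op 1: add_edge(D, A). Edges now: 1
Op 2: add_edge(D, B). Edges now: 2
Op 3: add_edge(B, A). Edges now: 3
Op 4: add_edge(D, C). Edges now: 4
Op 5: add_edge(A, C). Edges now: 5
Op 6: add_edge(D, A) (duplicate, no change). Edges now: 5
Op 7: add_edge(B, C). Edges now: 6
Compute levels (Kahn BFS):
  sources (in-degree 0): D
  process D: level=0
    D->A: in-degree(A)=1, level(A)>=1
    D->B: in-degree(B)=0, level(B)=1, enqueue
    D->C: in-degree(C)=2, level(C)>=1
  process B: level=1
    B->A: in-degree(A)=0, level(A)=2, enqueue
    B->C: in-degree(C)=1, level(C)>=2
  process A: level=2
    A->C: in-degree(C)=0, level(C)=3, enqueue
  process C: level=3
All levels: A:2, B:1, C:3, D:0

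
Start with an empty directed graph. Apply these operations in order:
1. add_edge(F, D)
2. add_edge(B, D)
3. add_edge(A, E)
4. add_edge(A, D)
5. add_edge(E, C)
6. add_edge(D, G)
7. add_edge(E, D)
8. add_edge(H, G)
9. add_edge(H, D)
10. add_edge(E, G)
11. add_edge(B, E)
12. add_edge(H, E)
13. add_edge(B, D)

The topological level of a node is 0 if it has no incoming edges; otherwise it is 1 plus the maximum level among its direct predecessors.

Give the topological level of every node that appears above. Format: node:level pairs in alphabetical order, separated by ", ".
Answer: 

Op 1: add_edge(F, D). Edges now: 1
Op 2: add_edge(B, D). Edges now: 2
Op 3: add_edge(A, E). Edges now: 3
Op 4: add_edge(A, D). Edges now: 4
Op 5: add_edge(E, C). Edges now: 5
Op 6: add_edge(D, G). Edges now: 6
Op 7: add_edge(E, D). Edges now: 7
Op 8: add_edge(H, G). Edges now: 8
Op 9: add_edge(H, D). Edges now: 9
Op 10: add_edge(E, G). Edges now: 10
Op 11: add_edge(B, E). Edges now: 11
Op 12: add_edge(H, E). Edges now: 12
Op 13: add_edge(B, D) (duplicate, no change). Edges now: 12
Compute levels (Kahn BFS):
  sources (in-degree 0): A, B, F, H
  process A: level=0
    A->D: in-degree(D)=4, level(D)>=1
    A->E: in-degree(E)=2, level(E)>=1
  process B: level=0
    B->D: in-degree(D)=3, level(D)>=1
    B->E: in-degree(E)=1, level(E)>=1
  process F: level=0
    F->D: in-degree(D)=2, level(D)>=1
  process H: level=0
    H->D: in-degree(D)=1, level(D)>=1
    H->E: in-degree(E)=0, level(E)=1, enqueue
    H->G: in-degree(G)=2, level(G)>=1
  process E: level=1
    E->C: in-degree(C)=0, level(C)=2, enqueue
    E->D: in-degree(D)=0, level(D)=2, enqueue
    E->G: in-degree(G)=1, level(G)>=2
  process C: level=2
  process D: level=2
    D->G: in-degree(G)=0, level(G)=3, enqueue
  process G: level=3
All levels: A:0, B:0, C:2, D:2, E:1, F:0, G:3, H:0

Answer: A:0, B:0, C:2, D:2, E:1, F:0, G:3, H:0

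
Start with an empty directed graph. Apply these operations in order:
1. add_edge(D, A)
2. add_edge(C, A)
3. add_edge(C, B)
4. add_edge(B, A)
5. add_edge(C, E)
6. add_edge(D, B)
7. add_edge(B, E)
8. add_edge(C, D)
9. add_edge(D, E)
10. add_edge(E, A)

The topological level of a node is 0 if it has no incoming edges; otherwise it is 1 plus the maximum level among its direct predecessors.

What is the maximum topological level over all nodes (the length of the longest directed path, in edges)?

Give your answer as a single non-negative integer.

Answer: 4

Derivation:
Op 1: add_edge(D, A). Edges now: 1
Op 2: add_edge(C, A). Edges now: 2
Op 3: add_edge(C, B). Edges now: 3
Op 4: add_edge(B, A). Edges now: 4
Op 5: add_edge(C, E). Edges now: 5
Op 6: add_edge(D, B). Edges now: 6
Op 7: add_edge(B, E). Edges now: 7
Op 8: add_edge(C, D). Edges now: 8
Op 9: add_edge(D, E). Edges now: 9
Op 10: add_edge(E, A). Edges now: 10
Compute levels (Kahn BFS):
  sources (in-degree 0): C
  process C: level=0
    C->A: in-degree(A)=3, level(A)>=1
    C->B: in-degree(B)=1, level(B)>=1
    C->D: in-degree(D)=0, level(D)=1, enqueue
    C->E: in-degree(E)=2, level(E)>=1
  process D: level=1
    D->A: in-degree(A)=2, level(A)>=2
    D->B: in-degree(B)=0, level(B)=2, enqueue
    D->E: in-degree(E)=1, level(E)>=2
  process B: level=2
    B->A: in-degree(A)=1, level(A)>=3
    B->E: in-degree(E)=0, level(E)=3, enqueue
  process E: level=3
    E->A: in-degree(A)=0, level(A)=4, enqueue
  process A: level=4
All levels: A:4, B:2, C:0, D:1, E:3
max level = 4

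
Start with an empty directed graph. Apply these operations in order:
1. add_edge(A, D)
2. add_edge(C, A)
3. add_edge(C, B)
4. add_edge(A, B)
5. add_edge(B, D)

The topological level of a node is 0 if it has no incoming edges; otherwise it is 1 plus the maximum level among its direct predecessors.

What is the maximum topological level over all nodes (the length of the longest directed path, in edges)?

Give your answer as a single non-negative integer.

Answer: 3

Derivation:
Op 1: add_edge(A, D). Edges now: 1
Op 2: add_edge(C, A). Edges now: 2
Op 3: add_edge(C, B). Edges now: 3
Op 4: add_edge(A, B). Edges now: 4
Op 5: add_edge(B, D). Edges now: 5
Compute levels (Kahn BFS):
  sources (in-degree 0): C
  process C: level=0
    C->A: in-degree(A)=0, level(A)=1, enqueue
    C->B: in-degree(B)=1, level(B)>=1
  process A: level=1
    A->B: in-degree(B)=0, level(B)=2, enqueue
    A->D: in-degree(D)=1, level(D)>=2
  process B: level=2
    B->D: in-degree(D)=0, level(D)=3, enqueue
  process D: level=3
All levels: A:1, B:2, C:0, D:3
max level = 3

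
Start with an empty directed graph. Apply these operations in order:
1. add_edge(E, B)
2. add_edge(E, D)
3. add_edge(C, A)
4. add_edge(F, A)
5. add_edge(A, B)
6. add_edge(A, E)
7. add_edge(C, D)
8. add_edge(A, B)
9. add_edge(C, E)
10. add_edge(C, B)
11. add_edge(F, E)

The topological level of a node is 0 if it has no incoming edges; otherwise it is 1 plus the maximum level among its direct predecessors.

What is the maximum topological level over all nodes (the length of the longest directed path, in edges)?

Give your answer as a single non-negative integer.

Op 1: add_edge(E, B). Edges now: 1
Op 2: add_edge(E, D). Edges now: 2
Op 3: add_edge(C, A). Edges now: 3
Op 4: add_edge(F, A). Edges now: 4
Op 5: add_edge(A, B). Edges now: 5
Op 6: add_edge(A, E). Edges now: 6
Op 7: add_edge(C, D). Edges now: 7
Op 8: add_edge(A, B) (duplicate, no change). Edges now: 7
Op 9: add_edge(C, E). Edges now: 8
Op 10: add_edge(C, B). Edges now: 9
Op 11: add_edge(F, E). Edges now: 10
Compute levels (Kahn BFS):
  sources (in-degree 0): C, F
  process C: level=0
    C->A: in-degree(A)=1, level(A)>=1
    C->B: in-degree(B)=2, level(B)>=1
    C->D: in-degree(D)=1, level(D)>=1
    C->E: in-degree(E)=2, level(E)>=1
  process F: level=0
    F->A: in-degree(A)=0, level(A)=1, enqueue
    F->E: in-degree(E)=1, level(E)>=1
  process A: level=1
    A->B: in-degree(B)=1, level(B)>=2
    A->E: in-degree(E)=0, level(E)=2, enqueue
  process E: level=2
    E->B: in-degree(B)=0, level(B)=3, enqueue
    E->D: in-degree(D)=0, level(D)=3, enqueue
  process B: level=3
  process D: level=3
All levels: A:1, B:3, C:0, D:3, E:2, F:0
max level = 3

Answer: 3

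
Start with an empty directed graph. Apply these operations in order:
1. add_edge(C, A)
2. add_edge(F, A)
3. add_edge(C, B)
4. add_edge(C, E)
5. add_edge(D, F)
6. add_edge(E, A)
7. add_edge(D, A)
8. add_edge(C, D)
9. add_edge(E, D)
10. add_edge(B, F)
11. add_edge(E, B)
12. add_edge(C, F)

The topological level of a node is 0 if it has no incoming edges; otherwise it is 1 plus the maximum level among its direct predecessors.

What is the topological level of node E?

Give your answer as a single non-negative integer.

Answer: 1

Derivation:
Op 1: add_edge(C, A). Edges now: 1
Op 2: add_edge(F, A). Edges now: 2
Op 3: add_edge(C, B). Edges now: 3
Op 4: add_edge(C, E). Edges now: 4
Op 5: add_edge(D, F). Edges now: 5
Op 6: add_edge(E, A). Edges now: 6
Op 7: add_edge(D, A). Edges now: 7
Op 8: add_edge(C, D). Edges now: 8
Op 9: add_edge(E, D). Edges now: 9
Op 10: add_edge(B, F). Edges now: 10
Op 11: add_edge(E, B). Edges now: 11
Op 12: add_edge(C, F). Edges now: 12
Compute levels (Kahn BFS):
  sources (in-degree 0): C
  process C: level=0
    C->A: in-degree(A)=3, level(A)>=1
    C->B: in-degree(B)=1, level(B)>=1
    C->D: in-degree(D)=1, level(D)>=1
    C->E: in-degree(E)=0, level(E)=1, enqueue
    C->F: in-degree(F)=2, level(F)>=1
  process E: level=1
    E->A: in-degree(A)=2, level(A)>=2
    E->B: in-degree(B)=0, level(B)=2, enqueue
    E->D: in-degree(D)=0, level(D)=2, enqueue
  process B: level=2
    B->F: in-degree(F)=1, level(F)>=3
  process D: level=2
    D->A: in-degree(A)=1, level(A)>=3
    D->F: in-degree(F)=0, level(F)=3, enqueue
  process F: level=3
    F->A: in-degree(A)=0, level(A)=4, enqueue
  process A: level=4
All levels: A:4, B:2, C:0, D:2, E:1, F:3
level(E) = 1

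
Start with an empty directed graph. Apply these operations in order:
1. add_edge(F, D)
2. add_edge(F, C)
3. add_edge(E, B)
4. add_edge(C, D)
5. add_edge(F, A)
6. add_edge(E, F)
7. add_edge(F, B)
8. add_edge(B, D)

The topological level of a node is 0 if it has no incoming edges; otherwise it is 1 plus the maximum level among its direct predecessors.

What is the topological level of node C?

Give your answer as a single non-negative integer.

Answer: 2

Derivation:
Op 1: add_edge(F, D). Edges now: 1
Op 2: add_edge(F, C). Edges now: 2
Op 3: add_edge(E, B). Edges now: 3
Op 4: add_edge(C, D). Edges now: 4
Op 5: add_edge(F, A). Edges now: 5
Op 6: add_edge(E, F). Edges now: 6
Op 7: add_edge(F, B). Edges now: 7
Op 8: add_edge(B, D). Edges now: 8
Compute levels (Kahn BFS):
  sources (in-degree 0): E
  process E: level=0
    E->B: in-degree(B)=1, level(B)>=1
    E->F: in-degree(F)=0, level(F)=1, enqueue
  process F: level=1
    F->A: in-degree(A)=0, level(A)=2, enqueue
    F->B: in-degree(B)=0, level(B)=2, enqueue
    F->C: in-degree(C)=0, level(C)=2, enqueue
    F->D: in-degree(D)=2, level(D)>=2
  process A: level=2
  process B: level=2
    B->D: in-degree(D)=1, level(D)>=3
  process C: level=2
    C->D: in-degree(D)=0, level(D)=3, enqueue
  process D: level=3
All levels: A:2, B:2, C:2, D:3, E:0, F:1
level(C) = 2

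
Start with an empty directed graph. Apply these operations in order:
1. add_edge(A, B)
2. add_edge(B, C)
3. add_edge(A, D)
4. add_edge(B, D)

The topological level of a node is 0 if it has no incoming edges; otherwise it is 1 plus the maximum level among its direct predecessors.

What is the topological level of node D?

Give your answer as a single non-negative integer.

Answer: 2

Derivation:
Op 1: add_edge(A, B). Edges now: 1
Op 2: add_edge(B, C). Edges now: 2
Op 3: add_edge(A, D). Edges now: 3
Op 4: add_edge(B, D). Edges now: 4
Compute levels (Kahn BFS):
  sources (in-degree 0): A
  process A: level=0
    A->B: in-degree(B)=0, level(B)=1, enqueue
    A->D: in-degree(D)=1, level(D)>=1
  process B: level=1
    B->C: in-degree(C)=0, level(C)=2, enqueue
    B->D: in-degree(D)=0, level(D)=2, enqueue
  process C: level=2
  process D: level=2
All levels: A:0, B:1, C:2, D:2
level(D) = 2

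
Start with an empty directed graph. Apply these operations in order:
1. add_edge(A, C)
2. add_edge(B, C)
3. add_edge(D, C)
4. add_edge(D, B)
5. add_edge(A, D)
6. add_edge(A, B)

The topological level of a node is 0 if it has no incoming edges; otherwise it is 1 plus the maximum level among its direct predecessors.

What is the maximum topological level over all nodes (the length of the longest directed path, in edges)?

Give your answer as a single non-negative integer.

Op 1: add_edge(A, C). Edges now: 1
Op 2: add_edge(B, C). Edges now: 2
Op 3: add_edge(D, C). Edges now: 3
Op 4: add_edge(D, B). Edges now: 4
Op 5: add_edge(A, D). Edges now: 5
Op 6: add_edge(A, B). Edges now: 6
Compute levels (Kahn BFS):
  sources (in-degree 0): A
  process A: level=0
    A->B: in-degree(B)=1, level(B)>=1
    A->C: in-degree(C)=2, level(C)>=1
    A->D: in-degree(D)=0, level(D)=1, enqueue
  process D: level=1
    D->B: in-degree(B)=0, level(B)=2, enqueue
    D->C: in-degree(C)=1, level(C)>=2
  process B: level=2
    B->C: in-degree(C)=0, level(C)=3, enqueue
  process C: level=3
All levels: A:0, B:2, C:3, D:1
max level = 3

Answer: 3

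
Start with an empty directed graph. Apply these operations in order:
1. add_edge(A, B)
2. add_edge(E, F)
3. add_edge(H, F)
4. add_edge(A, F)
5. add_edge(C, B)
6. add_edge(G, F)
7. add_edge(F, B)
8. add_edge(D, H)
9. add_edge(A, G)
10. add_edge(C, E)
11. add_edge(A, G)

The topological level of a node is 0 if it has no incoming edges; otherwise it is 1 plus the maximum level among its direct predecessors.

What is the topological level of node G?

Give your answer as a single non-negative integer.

Op 1: add_edge(A, B). Edges now: 1
Op 2: add_edge(E, F). Edges now: 2
Op 3: add_edge(H, F). Edges now: 3
Op 4: add_edge(A, F). Edges now: 4
Op 5: add_edge(C, B). Edges now: 5
Op 6: add_edge(G, F). Edges now: 6
Op 7: add_edge(F, B). Edges now: 7
Op 8: add_edge(D, H). Edges now: 8
Op 9: add_edge(A, G). Edges now: 9
Op 10: add_edge(C, E). Edges now: 10
Op 11: add_edge(A, G) (duplicate, no change). Edges now: 10
Compute levels (Kahn BFS):
  sources (in-degree 0): A, C, D
  process A: level=0
    A->B: in-degree(B)=2, level(B)>=1
    A->F: in-degree(F)=3, level(F)>=1
    A->G: in-degree(G)=0, level(G)=1, enqueue
  process C: level=0
    C->B: in-degree(B)=1, level(B)>=1
    C->E: in-degree(E)=0, level(E)=1, enqueue
  process D: level=0
    D->H: in-degree(H)=0, level(H)=1, enqueue
  process G: level=1
    G->F: in-degree(F)=2, level(F)>=2
  process E: level=1
    E->F: in-degree(F)=1, level(F)>=2
  process H: level=1
    H->F: in-degree(F)=0, level(F)=2, enqueue
  process F: level=2
    F->B: in-degree(B)=0, level(B)=3, enqueue
  process B: level=3
All levels: A:0, B:3, C:0, D:0, E:1, F:2, G:1, H:1
level(G) = 1

Answer: 1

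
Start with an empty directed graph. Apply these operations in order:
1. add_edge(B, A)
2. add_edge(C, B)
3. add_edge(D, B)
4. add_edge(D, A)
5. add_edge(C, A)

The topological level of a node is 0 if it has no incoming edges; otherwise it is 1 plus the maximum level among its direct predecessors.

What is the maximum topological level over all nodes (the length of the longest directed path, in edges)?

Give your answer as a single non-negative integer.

Answer: 2

Derivation:
Op 1: add_edge(B, A). Edges now: 1
Op 2: add_edge(C, B). Edges now: 2
Op 3: add_edge(D, B). Edges now: 3
Op 4: add_edge(D, A). Edges now: 4
Op 5: add_edge(C, A). Edges now: 5
Compute levels (Kahn BFS):
  sources (in-degree 0): C, D
  process C: level=0
    C->A: in-degree(A)=2, level(A)>=1
    C->B: in-degree(B)=1, level(B)>=1
  process D: level=0
    D->A: in-degree(A)=1, level(A)>=1
    D->B: in-degree(B)=0, level(B)=1, enqueue
  process B: level=1
    B->A: in-degree(A)=0, level(A)=2, enqueue
  process A: level=2
All levels: A:2, B:1, C:0, D:0
max level = 2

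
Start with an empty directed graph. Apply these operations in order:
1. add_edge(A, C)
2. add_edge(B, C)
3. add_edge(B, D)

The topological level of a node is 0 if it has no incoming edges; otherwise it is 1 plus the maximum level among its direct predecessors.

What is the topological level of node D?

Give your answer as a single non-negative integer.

Answer: 1

Derivation:
Op 1: add_edge(A, C). Edges now: 1
Op 2: add_edge(B, C). Edges now: 2
Op 3: add_edge(B, D). Edges now: 3
Compute levels (Kahn BFS):
  sources (in-degree 0): A, B
  process A: level=0
    A->C: in-degree(C)=1, level(C)>=1
  process B: level=0
    B->C: in-degree(C)=0, level(C)=1, enqueue
    B->D: in-degree(D)=0, level(D)=1, enqueue
  process C: level=1
  process D: level=1
All levels: A:0, B:0, C:1, D:1
level(D) = 1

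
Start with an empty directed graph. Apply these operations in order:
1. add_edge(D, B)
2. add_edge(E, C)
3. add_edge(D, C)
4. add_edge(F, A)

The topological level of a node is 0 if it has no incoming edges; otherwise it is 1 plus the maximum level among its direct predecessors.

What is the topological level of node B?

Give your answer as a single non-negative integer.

Op 1: add_edge(D, B). Edges now: 1
Op 2: add_edge(E, C). Edges now: 2
Op 3: add_edge(D, C). Edges now: 3
Op 4: add_edge(F, A). Edges now: 4
Compute levels (Kahn BFS):
  sources (in-degree 0): D, E, F
  process D: level=0
    D->B: in-degree(B)=0, level(B)=1, enqueue
    D->C: in-degree(C)=1, level(C)>=1
  process E: level=0
    E->C: in-degree(C)=0, level(C)=1, enqueue
  process F: level=0
    F->A: in-degree(A)=0, level(A)=1, enqueue
  process B: level=1
  process C: level=1
  process A: level=1
All levels: A:1, B:1, C:1, D:0, E:0, F:0
level(B) = 1

Answer: 1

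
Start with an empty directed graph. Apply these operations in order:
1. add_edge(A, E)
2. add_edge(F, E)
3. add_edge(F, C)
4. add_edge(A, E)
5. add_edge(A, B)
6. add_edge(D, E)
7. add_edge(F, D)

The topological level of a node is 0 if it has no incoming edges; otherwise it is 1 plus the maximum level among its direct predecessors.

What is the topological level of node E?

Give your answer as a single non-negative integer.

Answer: 2

Derivation:
Op 1: add_edge(A, E). Edges now: 1
Op 2: add_edge(F, E). Edges now: 2
Op 3: add_edge(F, C). Edges now: 3
Op 4: add_edge(A, E) (duplicate, no change). Edges now: 3
Op 5: add_edge(A, B). Edges now: 4
Op 6: add_edge(D, E). Edges now: 5
Op 7: add_edge(F, D). Edges now: 6
Compute levels (Kahn BFS):
  sources (in-degree 0): A, F
  process A: level=0
    A->B: in-degree(B)=0, level(B)=1, enqueue
    A->E: in-degree(E)=2, level(E)>=1
  process F: level=0
    F->C: in-degree(C)=0, level(C)=1, enqueue
    F->D: in-degree(D)=0, level(D)=1, enqueue
    F->E: in-degree(E)=1, level(E)>=1
  process B: level=1
  process C: level=1
  process D: level=1
    D->E: in-degree(E)=0, level(E)=2, enqueue
  process E: level=2
All levels: A:0, B:1, C:1, D:1, E:2, F:0
level(E) = 2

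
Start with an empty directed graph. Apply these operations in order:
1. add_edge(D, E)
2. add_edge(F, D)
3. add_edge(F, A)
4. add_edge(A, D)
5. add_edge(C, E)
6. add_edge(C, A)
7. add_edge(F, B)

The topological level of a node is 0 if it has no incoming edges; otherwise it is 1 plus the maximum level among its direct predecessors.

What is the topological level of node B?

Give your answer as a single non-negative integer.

Op 1: add_edge(D, E). Edges now: 1
Op 2: add_edge(F, D). Edges now: 2
Op 3: add_edge(F, A). Edges now: 3
Op 4: add_edge(A, D). Edges now: 4
Op 5: add_edge(C, E). Edges now: 5
Op 6: add_edge(C, A). Edges now: 6
Op 7: add_edge(F, B). Edges now: 7
Compute levels (Kahn BFS):
  sources (in-degree 0): C, F
  process C: level=0
    C->A: in-degree(A)=1, level(A)>=1
    C->E: in-degree(E)=1, level(E)>=1
  process F: level=0
    F->A: in-degree(A)=0, level(A)=1, enqueue
    F->B: in-degree(B)=0, level(B)=1, enqueue
    F->D: in-degree(D)=1, level(D)>=1
  process A: level=1
    A->D: in-degree(D)=0, level(D)=2, enqueue
  process B: level=1
  process D: level=2
    D->E: in-degree(E)=0, level(E)=3, enqueue
  process E: level=3
All levels: A:1, B:1, C:0, D:2, E:3, F:0
level(B) = 1

Answer: 1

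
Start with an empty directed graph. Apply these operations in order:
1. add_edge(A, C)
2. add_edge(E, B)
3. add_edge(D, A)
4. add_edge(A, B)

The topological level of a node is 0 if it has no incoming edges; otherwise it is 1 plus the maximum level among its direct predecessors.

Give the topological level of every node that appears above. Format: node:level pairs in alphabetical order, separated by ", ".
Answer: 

Answer: A:1, B:2, C:2, D:0, E:0

Derivation:
Op 1: add_edge(A, C). Edges now: 1
Op 2: add_edge(E, B). Edges now: 2
Op 3: add_edge(D, A). Edges now: 3
Op 4: add_edge(A, B). Edges now: 4
Compute levels (Kahn BFS):
  sources (in-degree 0): D, E
  process D: level=0
    D->A: in-degree(A)=0, level(A)=1, enqueue
  process E: level=0
    E->B: in-degree(B)=1, level(B)>=1
  process A: level=1
    A->B: in-degree(B)=0, level(B)=2, enqueue
    A->C: in-degree(C)=0, level(C)=2, enqueue
  process B: level=2
  process C: level=2
All levels: A:1, B:2, C:2, D:0, E:0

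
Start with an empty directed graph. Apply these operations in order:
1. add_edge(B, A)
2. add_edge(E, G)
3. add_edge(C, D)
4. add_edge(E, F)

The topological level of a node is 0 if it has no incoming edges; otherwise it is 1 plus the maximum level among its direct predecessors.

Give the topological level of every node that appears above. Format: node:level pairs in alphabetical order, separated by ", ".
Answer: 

Answer: A:1, B:0, C:0, D:1, E:0, F:1, G:1

Derivation:
Op 1: add_edge(B, A). Edges now: 1
Op 2: add_edge(E, G). Edges now: 2
Op 3: add_edge(C, D). Edges now: 3
Op 4: add_edge(E, F). Edges now: 4
Compute levels (Kahn BFS):
  sources (in-degree 0): B, C, E
  process B: level=0
    B->A: in-degree(A)=0, level(A)=1, enqueue
  process C: level=0
    C->D: in-degree(D)=0, level(D)=1, enqueue
  process E: level=0
    E->F: in-degree(F)=0, level(F)=1, enqueue
    E->G: in-degree(G)=0, level(G)=1, enqueue
  process A: level=1
  process D: level=1
  process F: level=1
  process G: level=1
All levels: A:1, B:0, C:0, D:1, E:0, F:1, G:1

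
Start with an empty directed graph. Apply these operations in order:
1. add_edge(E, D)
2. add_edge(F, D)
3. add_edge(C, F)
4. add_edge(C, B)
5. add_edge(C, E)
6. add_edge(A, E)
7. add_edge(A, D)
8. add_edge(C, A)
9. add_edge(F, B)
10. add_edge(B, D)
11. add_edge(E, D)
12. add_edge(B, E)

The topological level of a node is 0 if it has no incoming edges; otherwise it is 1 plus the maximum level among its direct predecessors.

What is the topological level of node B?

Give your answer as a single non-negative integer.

Op 1: add_edge(E, D). Edges now: 1
Op 2: add_edge(F, D). Edges now: 2
Op 3: add_edge(C, F). Edges now: 3
Op 4: add_edge(C, B). Edges now: 4
Op 5: add_edge(C, E). Edges now: 5
Op 6: add_edge(A, E). Edges now: 6
Op 7: add_edge(A, D). Edges now: 7
Op 8: add_edge(C, A). Edges now: 8
Op 9: add_edge(F, B). Edges now: 9
Op 10: add_edge(B, D). Edges now: 10
Op 11: add_edge(E, D) (duplicate, no change). Edges now: 10
Op 12: add_edge(B, E). Edges now: 11
Compute levels (Kahn BFS):
  sources (in-degree 0): C
  process C: level=0
    C->A: in-degree(A)=0, level(A)=1, enqueue
    C->B: in-degree(B)=1, level(B)>=1
    C->E: in-degree(E)=2, level(E)>=1
    C->F: in-degree(F)=0, level(F)=1, enqueue
  process A: level=1
    A->D: in-degree(D)=3, level(D)>=2
    A->E: in-degree(E)=1, level(E)>=2
  process F: level=1
    F->B: in-degree(B)=0, level(B)=2, enqueue
    F->D: in-degree(D)=2, level(D)>=2
  process B: level=2
    B->D: in-degree(D)=1, level(D)>=3
    B->E: in-degree(E)=0, level(E)=3, enqueue
  process E: level=3
    E->D: in-degree(D)=0, level(D)=4, enqueue
  process D: level=4
All levels: A:1, B:2, C:0, D:4, E:3, F:1
level(B) = 2

Answer: 2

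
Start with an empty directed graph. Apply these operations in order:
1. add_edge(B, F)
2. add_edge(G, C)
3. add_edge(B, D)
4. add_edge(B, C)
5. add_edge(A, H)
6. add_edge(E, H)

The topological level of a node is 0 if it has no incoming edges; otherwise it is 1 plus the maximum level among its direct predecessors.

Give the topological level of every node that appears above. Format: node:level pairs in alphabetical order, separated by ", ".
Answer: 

Op 1: add_edge(B, F). Edges now: 1
Op 2: add_edge(G, C). Edges now: 2
Op 3: add_edge(B, D). Edges now: 3
Op 4: add_edge(B, C). Edges now: 4
Op 5: add_edge(A, H). Edges now: 5
Op 6: add_edge(E, H). Edges now: 6
Compute levels (Kahn BFS):
  sources (in-degree 0): A, B, E, G
  process A: level=0
    A->H: in-degree(H)=1, level(H)>=1
  process B: level=0
    B->C: in-degree(C)=1, level(C)>=1
    B->D: in-degree(D)=0, level(D)=1, enqueue
    B->F: in-degree(F)=0, level(F)=1, enqueue
  process E: level=0
    E->H: in-degree(H)=0, level(H)=1, enqueue
  process G: level=0
    G->C: in-degree(C)=0, level(C)=1, enqueue
  process D: level=1
  process F: level=1
  process H: level=1
  process C: level=1
All levels: A:0, B:0, C:1, D:1, E:0, F:1, G:0, H:1

Answer: A:0, B:0, C:1, D:1, E:0, F:1, G:0, H:1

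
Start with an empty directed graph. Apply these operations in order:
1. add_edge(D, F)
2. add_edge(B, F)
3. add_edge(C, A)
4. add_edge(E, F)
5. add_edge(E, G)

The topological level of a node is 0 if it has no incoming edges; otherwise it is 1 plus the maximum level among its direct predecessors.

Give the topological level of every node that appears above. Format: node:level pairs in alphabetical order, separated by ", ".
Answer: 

Op 1: add_edge(D, F). Edges now: 1
Op 2: add_edge(B, F). Edges now: 2
Op 3: add_edge(C, A). Edges now: 3
Op 4: add_edge(E, F). Edges now: 4
Op 5: add_edge(E, G). Edges now: 5
Compute levels (Kahn BFS):
  sources (in-degree 0): B, C, D, E
  process B: level=0
    B->F: in-degree(F)=2, level(F)>=1
  process C: level=0
    C->A: in-degree(A)=0, level(A)=1, enqueue
  process D: level=0
    D->F: in-degree(F)=1, level(F)>=1
  process E: level=0
    E->F: in-degree(F)=0, level(F)=1, enqueue
    E->G: in-degree(G)=0, level(G)=1, enqueue
  process A: level=1
  process F: level=1
  process G: level=1
All levels: A:1, B:0, C:0, D:0, E:0, F:1, G:1

Answer: A:1, B:0, C:0, D:0, E:0, F:1, G:1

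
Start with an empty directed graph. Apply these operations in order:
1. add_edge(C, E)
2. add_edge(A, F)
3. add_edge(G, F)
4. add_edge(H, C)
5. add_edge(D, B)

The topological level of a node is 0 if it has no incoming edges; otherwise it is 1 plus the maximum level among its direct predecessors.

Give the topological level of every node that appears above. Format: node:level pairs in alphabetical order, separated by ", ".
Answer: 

Op 1: add_edge(C, E). Edges now: 1
Op 2: add_edge(A, F). Edges now: 2
Op 3: add_edge(G, F). Edges now: 3
Op 4: add_edge(H, C). Edges now: 4
Op 5: add_edge(D, B). Edges now: 5
Compute levels (Kahn BFS):
  sources (in-degree 0): A, D, G, H
  process A: level=0
    A->F: in-degree(F)=1, level(F)>=1
  process D: level=0
    D->B: in-degree(B)=0, level(B)=1, enqueue
  process G: level=0
    G->F: in-degree(F)=0, level(F)=1, enqueue
  process H: level=0
    H->C: in-degree(C)=0, level(C)=1, enqueue
  process B: level=1
  process F: level=1
  process C: level=1
    C->E: in-degree(E)=0, level(E)=2, enqueue
  process E: level=2
All levels: A:0, B:1, C:1, D:0, E:2, F:1, G:0, H:0

Answer: A:0, B:1, C:1, D:0, E:2, F:1, G:0, H:0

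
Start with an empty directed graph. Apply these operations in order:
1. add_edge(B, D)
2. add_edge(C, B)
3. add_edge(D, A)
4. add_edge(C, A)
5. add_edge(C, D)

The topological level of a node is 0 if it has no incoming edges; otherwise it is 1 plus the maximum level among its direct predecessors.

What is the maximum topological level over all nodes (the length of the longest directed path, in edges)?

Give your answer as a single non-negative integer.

Answer: 3

Derivation:
Op 1: add_edge(B, D). Edges now: 1
Op 2: add_edge(C, B). Edges now: 2
Op 3: add_edge(D, A). Edges now: 3
Op 4: add_edge(C, A). Edges now: 4
Op 5: add_edge(C, D). Edges now: 5
Compute levels (Kahn BFS):
  sources (in-degree 0): C
  process C: level=0
    C->A: in-degree(A)=1, level(A)>=1
    C->B: in-degree(B)=0, level(B)=1, enqueue
    C->D: in-degree(D)=1, level(D)>=1
  process B: level=1
    B->D: in-degree(D)=0, level(D)=2, enqueue
  process D: level=2
    D->A: in-degree(A)=0, level(A)=3, enqueue
  process A: level=3
All levels: A:3, B:1, C:0, D:2
max level = 3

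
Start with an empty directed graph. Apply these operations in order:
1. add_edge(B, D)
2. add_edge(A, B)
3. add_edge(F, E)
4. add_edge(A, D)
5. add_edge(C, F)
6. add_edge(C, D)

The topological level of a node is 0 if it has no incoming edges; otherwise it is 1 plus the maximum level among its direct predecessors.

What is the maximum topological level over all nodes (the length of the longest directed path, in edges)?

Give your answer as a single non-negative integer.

Answer: 2

Derivation:
Op 1: add_edge(B, D). Edges now: 1
Op 2: add_edge(A, B). Edges now: 2
Op 3: add_edge(F, E). Edges now: 3
Op 4: add_edge(A, D). Edges now: 4
Op 5: add_edge(C, F). Edges now: 5
Op 6: add_edge(C, D). Edges now: 6
Compute levels (Kahn BFS):
  sources (in-degree 0): A, C
  process A: level=0
    A->B: in-degree(B)=0, level(B)=1, enqueue
    A->D: in-degree(D)=2, level(D)>=1
  process C: level=0
    C->D: in-degree(D)=1, level(D)>=1
    C->F: in-degree(F)=0, level(F)=1, enqueue
  process B: level=1
    B->D: in-degree(D)=0, level(D)=2, enqueue
  process F: level=1
    F->E: in-degree(E)=0, level(E)=2, enqueue
  process D: level=2
  process E: level=2
All levels: A:0, B:1, C:0, D:2, E:2, F:1
max level = 2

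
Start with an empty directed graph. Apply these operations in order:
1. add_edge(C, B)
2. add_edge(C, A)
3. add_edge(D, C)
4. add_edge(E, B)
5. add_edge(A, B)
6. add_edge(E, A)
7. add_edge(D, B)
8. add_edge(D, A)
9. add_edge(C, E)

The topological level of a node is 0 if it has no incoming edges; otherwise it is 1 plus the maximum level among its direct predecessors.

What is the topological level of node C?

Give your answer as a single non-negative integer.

Answer: 1

Derivation:
Op 1: add_edge(C, B). Edges now: 1
Op 2: add_edge(C, A). Edges now: 2
Op 3: add_edge(D, C). Edges now: 3
Op 4: add_edge(E, B). Edges now: 4
Op 5: add_edge(A, B). Edges now: 5
Op 6: add_edge(E, A). Edges now: 6
Op 7: add_edge(D, B). Edges now: 7
Op 8: add_edge(D, A). Edges now: 8
Op 9: add_edge(C, E). Edges now: 9
Compute levels (Kahn BFS):
  sources (in-degree 0): D
  process D: level=0
    D->A: in-degree(A)=2, level(A)>=1
    D->B: in-degree(B)=3, level(B)>=1
    D->C: in-degree(C)=0, level(C)=1, enqueue
  process C: level=1
    C->A: in-degree(A)=1, level(A)>=2
    C->B: in-degree(B)=2, level(B)>=2
    C->E: in-degree(E)=0, level(E)=2, enqueue
  process E: level=2
    E->A: in-degree(A)=0, level(A)=3, enqueue
    E->B: in-degree(B)=1, level(B)>=3
  process A: level=3
    A->B: in-degree(B)=0, level(B)=4, enqueue
  process B: level=4
All levels: A:3, B:4, C:1, D:0, E:2
level(C) = 1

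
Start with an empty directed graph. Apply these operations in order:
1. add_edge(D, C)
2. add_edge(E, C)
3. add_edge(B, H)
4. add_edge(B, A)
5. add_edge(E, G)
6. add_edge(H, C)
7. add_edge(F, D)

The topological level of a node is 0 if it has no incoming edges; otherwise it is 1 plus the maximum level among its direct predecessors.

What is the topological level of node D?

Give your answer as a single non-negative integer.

Answer: 1

Derivation:
Op 1: add_edge(D, C). Edges now: 1
Op 2: add_edge(E, C). Edges now: 2
Op 3: add_edge(B, H). Edges now: 3
Op 4: add_edge(B, A). Edges now: 4
Op 5: add_edge(E, G). Edges now: 5
Op 6: add_edge(H, C). Edges now: 6
Op 7: add_edge(F, D). Edges now: 7
Compute levels (Kahn BFS):
  sources (in-degree 0): B, E, F
  process B: level=0
    B->A: in-degree(A)=0, level(A)=1, enqueue
    B->H: in-degree(H)=0, level(H)=1, enqueue
  process E: level=0
    E->C: in-degree(C)=2, level(C)>=1
    E->G: in-degree(G)=0, level(G)=1, enqueue
  process F: level=0
    F->D: in-degree(D)=0, level(D)=1, enqueue
  process A: level=1
  process H: level=1
    H->C: in-degree(C)=1, level(C)>=2
  process G: level=1
  process D: level=1
    D->C: in-degree(C)=0, level(C)=2, enqueue
  process C: level=2
All levels: A:1, B:0, C:2, D:1, E:0, F:0, G:1, H:1
level(D) = 1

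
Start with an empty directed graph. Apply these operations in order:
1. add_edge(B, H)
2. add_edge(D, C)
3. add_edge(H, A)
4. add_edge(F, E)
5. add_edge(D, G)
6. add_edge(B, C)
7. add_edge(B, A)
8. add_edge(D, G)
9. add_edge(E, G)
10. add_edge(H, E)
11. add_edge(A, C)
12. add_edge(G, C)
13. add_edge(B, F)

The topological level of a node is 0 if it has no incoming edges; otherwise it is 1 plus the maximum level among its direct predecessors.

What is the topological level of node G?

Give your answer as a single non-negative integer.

Op 1: add_edge(B, H). Edges now: 1
Op 2: add_edge(D, C). Edges now: 2
Op 3: add_edge(H, A). Edges now: 3
Op 4: add_edge(F, E). Edges now: 4
Op 5: add_edge(D, G). Edges now: 5
Op 6: add_edge(B, C). Edges now: 6
Op 7: add_edge(B, A). Edges now: 7
Op 8: add_edge(D, G) (duplicate, no change). Edges now: 7
Op 9: add_edge(E, G). Edges now: 8
Op 10: add_edge(H, E). Edges now: 9
Op 11: add_edge(A, C). Edges now: 10
Op 12: add_edge(G, C). Edges now: 11
Op 13: add_edge(B, F). Edges now: 12
Compute levels (Kahn BFS):
  sources (in-degree 0): B, D
  process B: level=0
    B->A: in-degree(A)=1, level(A)>=1
    B->C: in-degree(C)=3, level(C)>=1
    B->F: in-degree(F)=0, level(F)=1, enqueue
    B->H: in-degree(H)=0, level(H)=1, enqueue
  process D: level=0
    D->C: in-degree(C)=2, level(C)>=1
    D->G: in-degree(G)=1, level(G)>=1
  process F: level=1
    F->E: in-degree(E)=1, level(E)>=2
  process H: level=1
    H->A: in-degree(A)=0, level(A)=2, enqueue
    H->E: in-degree(E)=0, level(E)=2, enqueue
  process A: level=2
    A->C: in-degree(C)=1, level(C)>=3
  process E: level=2
    E->G: in-degree(G)=0, level(G)=3, enqueue
  process G: level=3
    G->C: in-degree(C)=0, level(C)=4, enqueue
  process C: level=4
All levels: A:2, B:0, C:4, D:0, E:2, F:1, G:3, H:1
level(G) = 3

Answer: 3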